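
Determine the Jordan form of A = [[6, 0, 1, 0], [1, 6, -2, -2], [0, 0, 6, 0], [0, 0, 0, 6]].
J = [[6, 1, 0, 0], [0, 6, 1, 0], [0, 0, 6, 0], [0, 0, 0, 6]]

The characteristic polynomial is det(xI - A) = (x - 6)^4, so the eigenvalues are 6 (algebraic multiplicity 4).

For λ = 6: rank(A - 6I) = 2, rank((A - 6I)^2) = 1, rank((A - 6I)^3) = 0. The eigenspace has dimension 4 - 2 = 2, so there are 2 Jordan blocks; the rank sequence gives block sizes [3, 1].

Assembling the blocks gives the Jordan form J above.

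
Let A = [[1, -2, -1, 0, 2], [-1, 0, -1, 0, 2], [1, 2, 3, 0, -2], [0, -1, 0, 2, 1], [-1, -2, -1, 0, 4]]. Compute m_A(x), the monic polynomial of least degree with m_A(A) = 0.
The characteristic polynomial factors as (x - 2)^5. The minimal polynomial is ∏(x - λ)^{k_λ} where k_λ is the size of the largest Jordan block at λ.

For λ = 2: rank(A - 2I) = 2, and the largest Jordan block has size 2 (the smallest k with rank((A - 2I)^k) = rank((A - 2I)^(k+1))).

So m_A(x) = (x - 2)^2.

m_A(x) = (x - 2)^2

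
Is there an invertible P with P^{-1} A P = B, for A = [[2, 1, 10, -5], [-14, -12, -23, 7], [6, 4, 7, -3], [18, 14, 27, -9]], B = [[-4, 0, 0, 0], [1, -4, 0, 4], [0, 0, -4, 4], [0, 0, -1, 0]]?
Yes.

Two matrices over a field are similar if and only if they have the same invariant factors.

Both A and B have characteristic polynomial (x + 2)^2(x + 4)^2 and minimal polynomial (x + 2)^2(x + 4)^2. Computing further, both have invariant factors (x + 2)^2(x + 4)^2. Hence A and B are similar.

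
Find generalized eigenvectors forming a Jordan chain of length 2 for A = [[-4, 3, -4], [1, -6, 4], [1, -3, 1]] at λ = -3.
We seek v_1 ∈ ker((A + 3I)^2) \ ker(A + 3I), then set v_{i+1} = (A + 3I) v_i.

One such chain is v_1 = [[0, -1, -1]]^T, v_2 = [[1, -1, -1]]^T. Check: (A + 3I) v_2 = [[0, 0, 0]]^T = 0.

v_1 = [[0, -1, -1]]^T, v_2 = [[1, -1, -1]]^T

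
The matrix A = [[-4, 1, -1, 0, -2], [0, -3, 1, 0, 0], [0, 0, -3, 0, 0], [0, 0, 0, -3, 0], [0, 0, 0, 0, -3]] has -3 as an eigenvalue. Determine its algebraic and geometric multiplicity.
The characteristic polynomial is (x + 3)^4(x + 4), so the factor x + 3 appears with exponent 4: the algebraic multiplicity is 4.

rank(A + 3I) = 2, so the eigenspace has dimension 5 - 2 = 3: the geometric multiplicity is 3.

Since 3 < 4, A is not diagonalizable.

algebraic multiplicity 4, geometric multiplicity 3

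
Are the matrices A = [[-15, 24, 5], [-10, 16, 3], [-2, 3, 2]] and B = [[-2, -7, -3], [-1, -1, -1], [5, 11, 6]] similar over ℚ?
Two matrices over a field are similar if and only if they have the same invariant factors.

Both A and B have characteristic polynomial (x - 1)^3 and minimal polynomial (x - 1)^3. Computing further, both have invariant factors (x - 1)^3. Hence A and B are similar.

Yes.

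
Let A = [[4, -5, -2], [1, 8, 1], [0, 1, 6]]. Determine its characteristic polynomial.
xI - A = [[x - 4, 5, 2], [-1, x - 8, -1], [0, -1, x - 6]].

Expanding det(xI - A) along the first row:
det(xI - A) = + (x - 4)·det([[x - 8, -1], [-1, x - 6]]) - (5)·det([[-1, -1], [0, x - 6]]) + (2)·det([[-1, x - 8], [0, -1]]).

Evaluating gives χ_A(x) = x^3 - 18x^2 + 108x - 216 = (x - 6)^3.

χ_A(x) = (x - 6)^3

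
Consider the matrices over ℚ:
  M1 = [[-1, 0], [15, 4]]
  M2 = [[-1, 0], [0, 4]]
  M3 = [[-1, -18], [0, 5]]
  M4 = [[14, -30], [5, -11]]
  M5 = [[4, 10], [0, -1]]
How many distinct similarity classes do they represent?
2 classes: {M1, M2, M4, M5}, {M3}

Characteristic polynomials: χ_{M1} = (x - 4)(x + 1), χ_{M2} = (x - 4)(x + 1), χ_{M3} = (x - 5)(x + 1), χ_{M4} = (x - 4)(x + 1), χ_{M5} = (x - 4)(x + 1).

{M1, M2, M4, M5}: invariant factors (x - 4)(x + 1).

{M3}: invariant factors (x - 5)(x + 1).

Matrices are similar if and only if their invariant-factor lists agree; the partition into similarity classes is {M1, M2, M4, M5}, {M3}.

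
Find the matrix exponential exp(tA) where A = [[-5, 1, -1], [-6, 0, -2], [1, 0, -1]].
A has Jordan form J = [[-2, 1, 0], [0, -2, 1], [0, 0, -2]] with A = PJP^{-1}, so e^{tA} = P e^{tJ} P^{-1}.

For a Jordan block J_k(λ), e^{tJ_k(λ)} = e^{λt} · (I + tN + t^2 N^2/2! + ... + t^{k-1} N^{k-1}/(k-1)!) where N is the nilpotent superdiagonal part.

Assembling the blocks and conjugating back gives the entries of e^{tA} as shown above.

e^{tA} = [[(t^2 - 3*t + 1)*e^{-2*t}, t*(2 - t)*e^{-2*t}/2, -t*e^{-2*t}], [2*t*(t - 3)*e^{-2*t}, (-t^2 + 2*t + 1)*e^{-2*t}, -2*t*e^{-2*t}], [t*(1 - t)*e^{-2*t}, t^2*e^{-2*t}/2, (t + 1)*e^{-2*t}]]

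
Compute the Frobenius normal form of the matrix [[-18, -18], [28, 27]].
R = [[0, -18], [1, 9]]

The invariant factors of A (the non-unit diagonal entries of the Smith normal form of xI - A over ℚ[x]) are (x - 6)(x - 3), each dividing the next. The characteristic polynomial is their product, (x - 6)(x - 3).

The rational canonical form is the block-diagonal matrix of companion matrices C(f_i):
R = [[0, -18], [1, 9]].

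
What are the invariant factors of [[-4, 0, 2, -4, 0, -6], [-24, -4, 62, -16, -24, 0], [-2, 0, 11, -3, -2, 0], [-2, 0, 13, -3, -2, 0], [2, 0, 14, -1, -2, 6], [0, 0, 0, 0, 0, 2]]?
(x - 2)(x + 4), (x - 2)^3(x + 4)

The Jordan structure of A has elementary divisors (x + 4), (x + 4), (x - 2)^3, (x - 2). Arranging the block sizes at each eigenvalue in decreasing order and taking row products gives the invariant factors.

Invariant factors (smallest first, each dividing the next): (x - 2)(x + 4), (x - 2)^3(x + 4).

Check: the last factor (x - 2)^3(x + 4) is the minimal polynomial, and the product (x - 2)^4(x + 4)^2 is the characteristic polynomial.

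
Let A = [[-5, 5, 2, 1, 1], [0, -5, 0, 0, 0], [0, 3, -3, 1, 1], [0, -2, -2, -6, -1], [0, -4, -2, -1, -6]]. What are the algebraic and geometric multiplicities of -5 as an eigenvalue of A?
The characteristic polynomial is (x + 5)^5, so the factor x + 5 appears with exponent 5: the algebraic multiplicity is 5.

rank(A + 5I) = 2, so the eigenspace has dimension 5 - 2 = 3: the geometric multiplicity is 3.

Since 3 < 5, A is not diagonalizable.

algebraic multiplicity 5, geometric multiplicity 3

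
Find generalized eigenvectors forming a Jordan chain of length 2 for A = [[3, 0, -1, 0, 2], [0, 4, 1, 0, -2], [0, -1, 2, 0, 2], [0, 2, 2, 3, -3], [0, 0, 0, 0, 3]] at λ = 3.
v_1 = [[0, 0, 2, -5, 1]]^T, v_2 = [[0, 0, 0, 1, 0]]^T

We seek v_1 ∈ ker((A - 3I)^2) \ ker(A - 3I), then set v_{i+1} = (A - 3I) v_i.

One such chain is v_1 = [[0, 0, 2, -5, 1]]^T, v_2 = [[0, 0, 0, 1, 0]]^T. Check: (A - 3I) v_2 = [[0, 0, 0, 0, 0]]^T = 0.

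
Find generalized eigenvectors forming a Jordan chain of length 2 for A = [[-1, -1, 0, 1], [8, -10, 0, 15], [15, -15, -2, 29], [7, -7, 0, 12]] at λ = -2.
We seek v_1 ∈ ker((A + 2I)^2) \ ker(A + 2I), then set v_{i+1} = (A + 2I) v_i.

One such chain is v_1 = [[1, -1, 2, -1]]^T, v_2 = [[1, 1, 1, 0]]^T. Check: (A + 2I) v_2 = [[0, 0, 0, 0]]^T = 0.

v_1 = [[1, -1, 2, -1]]^T, v_2 = [[1, 1, 1, 0]]^T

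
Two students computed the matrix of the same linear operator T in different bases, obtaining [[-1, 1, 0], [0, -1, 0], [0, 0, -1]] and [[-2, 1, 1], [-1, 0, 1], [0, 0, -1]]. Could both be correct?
Yes.

Two matrices over a field are similar if and only if they have the same invariant factors.

Both A and B have characteristic polynomial (x + 1)^3 and minimal polynomial (x + 1)^2. Computing further, both have invariant factors x + 1, (x + 1)^2. Hence A and B are similar.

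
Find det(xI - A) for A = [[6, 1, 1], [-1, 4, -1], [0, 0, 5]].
xI - A = [[x - 6, -1, -1], [1, x - 4, 1], [0, 0, x - 5]].

Expanding det(xI - A) along the first row:
det(xI - A) = + (x - 6)·det([[x - 4, 1], [0, x - 5]]) - (-1)·det([[1, 1], [0, x - 5]]) + (-1)·det([[1, x - 4], [0, 0]]).

Evaluating gives χ_A(x) = x^3 - 15x^2 + 75x - 125 = (x - 5)^3.

χ_A(x) = (x - 5)^3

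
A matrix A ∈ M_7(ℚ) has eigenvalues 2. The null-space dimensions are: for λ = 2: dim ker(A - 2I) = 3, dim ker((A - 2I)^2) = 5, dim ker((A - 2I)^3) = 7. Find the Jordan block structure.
λ = 2: successive nullity increments [3, 2, 2] count blocks of size ≥ k; block sizes are [3, 3, 1].

Jordan blocks: (2, 3), (2, 3), (2, 1)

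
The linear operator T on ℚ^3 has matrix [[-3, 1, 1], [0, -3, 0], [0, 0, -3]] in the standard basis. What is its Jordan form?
J = [[-3, 1, 0], [0, -3, 0], [0, 0, -3]]

The characteristic polynomial is det(xI - A) = (x + 3)^3, so the eigenvalues are -3 (algebraic multiplicity 3).

For λ = -3: rank(A + 3I) = 1, rank((A + 3I)^2) = 0. The eigenspace has dimension 3 - 1 = 2, so there are 2 Jordan blocks; the rank sequence gives block sizes [2, 1].

Assembling the blocks gives the Jordan form J above.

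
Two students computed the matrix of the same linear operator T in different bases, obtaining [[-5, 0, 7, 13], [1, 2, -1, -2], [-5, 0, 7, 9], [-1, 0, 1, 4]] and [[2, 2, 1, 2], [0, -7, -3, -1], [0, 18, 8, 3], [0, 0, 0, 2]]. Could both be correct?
No.

trace(A) = 8 but trace(B) = 5. The trace is a similarity invariant, so A and B are not similar.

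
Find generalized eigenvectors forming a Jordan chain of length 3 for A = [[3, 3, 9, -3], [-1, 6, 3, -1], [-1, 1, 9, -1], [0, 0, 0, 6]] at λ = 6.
We seek v_1 ∈ ker((A - 6I)^3) \ ker((A - 6I)^2), then set v_{i+1} = (A - 6I) v_i.

One such chain is v_1 = [[2, -1, 1, 0]]^T, v_2 = [[0, 1, 0, 0]]^T, v_3 = [[3, 0, 1, 0]]^T. Check: (A - 6I) v_3 = [[0, 0, 0, 0]]^T = 0.

v_1 = [[2, -1, 1, 0]]^T, v_2 = [[0, 1, 0, 0]]^T, v_3 = [[3, 0, 1, 0]]^T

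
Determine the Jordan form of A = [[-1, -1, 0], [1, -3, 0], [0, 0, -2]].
The characteristic polynomial is det(xI - A) = (x + 2)^3, so the eigenvalues are -2 (algebraic multiplicity 3).

For λ = -2: rank(A + 2I) = 1, rank((A + 2I)^2) = 0. The eigenspace has dimension 3 - 1 = 2, so there are 2 Jordan blocks; the rank sequence gives block sizes [2, 1].

Assembling the blocks gives the Jordan form J above.

J = [[-2, 1, 0], [0, -2, 0], [0, 0, -2]]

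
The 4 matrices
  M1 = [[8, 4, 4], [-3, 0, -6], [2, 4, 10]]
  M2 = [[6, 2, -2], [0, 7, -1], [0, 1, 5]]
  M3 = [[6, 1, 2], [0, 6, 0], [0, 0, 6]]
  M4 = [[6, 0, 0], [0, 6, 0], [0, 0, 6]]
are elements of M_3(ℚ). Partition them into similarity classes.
2 classes: {M1, M2, M3}, {M4}

Characteristic polynomials: χ_{M1} = (x - 6)^3, χ_{M2} = (x - 6)^3, χ_{M3} = (x - 6)^3, χ_{M4} = (x - 6)^3.

{M1, M2, M3}: invariant factors x - 6, (x - 6)^2.

{M4}: invariant factors x - 6, x - 6, x - 6.

Matrices are similar if and only if their invariant-factor lists agree; the partition into similarity classes is {M1, M2, M3}, {M4}.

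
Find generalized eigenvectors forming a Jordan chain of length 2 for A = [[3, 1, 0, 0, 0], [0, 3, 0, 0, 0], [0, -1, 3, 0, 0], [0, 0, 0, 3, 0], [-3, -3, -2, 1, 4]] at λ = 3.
v_1 = [[0, 1, -2, 0, 0]]^T, v_2 = [[1, 0, -1, 0, 1]]^T

We seek v_1 ∈ ker((A - 3I)^2) \ ker(A - 3I), then set v_{i+1} = (A - 3I) v_i.

One such chain is v_1 = [[0, 1, -2, 0, 0]]^T, v_2 = [[1, 0, -1, 0, 1]]^T. Check: (A - 3I) v_2 = [[0, 0, 0, 0, 0]]^T = 0.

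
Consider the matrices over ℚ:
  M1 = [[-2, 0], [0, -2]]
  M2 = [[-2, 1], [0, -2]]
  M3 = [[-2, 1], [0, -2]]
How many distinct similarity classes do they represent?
Characteristic polynomials: χ_{M1} = (x + 2)^2, χ_{M2} = (x + 2)^2, χ_{M3} = (x + 2)^2.

{M1}: invariant factors x + 2, x + 2.

{M2, M3}: invariant factors (x + 2)^2.

Matrices are similar if and only if their invariant-factor lists agree; the partition into similarity classes is {M1}, {M2, M3}.

2 classes: {M1}, {M2, M3}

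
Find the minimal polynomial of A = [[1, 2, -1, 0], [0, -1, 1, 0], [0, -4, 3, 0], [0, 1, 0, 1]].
m_A(x) = (x - 1)^3

The characteristic polynomial factors as (x - 1)^4. The minimal polynomial is ∏(x - λ)^{k_λ} where k_λ is the size of the largest Jordan block at λ.

For λ = 1: rank(A - I) = 2, and the largest Jordan block has size 3 (the smallest k with rank((A - I)^k) = rank((A - I)^(k+1))).

So m_A(x) = (x - 1)^3.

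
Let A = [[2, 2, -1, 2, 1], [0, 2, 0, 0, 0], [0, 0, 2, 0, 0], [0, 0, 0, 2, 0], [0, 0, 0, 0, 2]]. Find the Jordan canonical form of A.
The characteristic polynomial is det(xI - A) = (x - 2)^5, so the eigenvalues are 2 (algebraic multiplicity 5).

For λ = 2: rank(A - 2I) = 1, rank((A - 2I)^2) = 0. The eigenspace has dimension 5 - 1 = 4, so there are 4 Jordan blocks; the rank sequence gives block sizes [2, 1, 1, 1].

Assembling the blocks gives the Jordan form J above.

J = [[2, 1, 0, 0, 0], [0, 2, 0, 0, 0], [0, 0, 2, 0, 0], [0, 0, 0, 2, 0], [0, 0, 0, 0, 2]]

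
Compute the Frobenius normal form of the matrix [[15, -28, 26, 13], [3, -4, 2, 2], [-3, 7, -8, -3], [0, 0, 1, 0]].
R = [[0, 0, 0, 3], [1, 0, 0, 8], [0, 1, 0, -3], [0, 0, 1, 3]]

The invariant factors of A (the non-unit diagonal entries of the Smith normal form of xI - A over ℚ[x]) are (x - 3)(x^3 + 3x + 1), each dividing the next. The characteristic polynomial is their product, (x - 3)(x^3 + 3x + 1).

The rational canonical form is the block-diagonal matrix of companion matrices C(f_i):
R = [[0, 0, 0, 3], [1, 0, 0, 8], [0, 1, 0, -3], [0, 0, 1, 3]].

Note the characteristic polynomial does not split into linear factors over ℚ, so A has no Jordan form over ℚ; the rational canonical form exists over any field.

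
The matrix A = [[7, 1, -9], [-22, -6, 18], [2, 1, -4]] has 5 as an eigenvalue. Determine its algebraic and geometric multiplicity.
algebraic multiplicity 1, geometric multiplicity 1

The characteristic polynomial is (x - 5)(x + 4)^2, so the factor x - 5 appears with exponent 1: the algebraic multiplicity is 1.

rank(A - 5I) = 2, so the eigenspace has dimension 3 - 2 = 1: the geometric multiplicity is 1.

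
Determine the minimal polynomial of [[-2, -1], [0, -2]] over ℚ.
m_A(x) = (x + 2)^2

The characteristic polynomial factors as (x + 2)^2. The minimal polynomial is ∏(x - λ)^{k_λ} where k_λ is the size of the largest Jordan block at λ.

For λ = -2: rank(A + 2I) = 1, and the largest Jordan block has size 2 (the smallest k with rank((A + 2I)^k) = rank((A + 2I)^(k+1))).

So m_A(x) = (x + 2)^2.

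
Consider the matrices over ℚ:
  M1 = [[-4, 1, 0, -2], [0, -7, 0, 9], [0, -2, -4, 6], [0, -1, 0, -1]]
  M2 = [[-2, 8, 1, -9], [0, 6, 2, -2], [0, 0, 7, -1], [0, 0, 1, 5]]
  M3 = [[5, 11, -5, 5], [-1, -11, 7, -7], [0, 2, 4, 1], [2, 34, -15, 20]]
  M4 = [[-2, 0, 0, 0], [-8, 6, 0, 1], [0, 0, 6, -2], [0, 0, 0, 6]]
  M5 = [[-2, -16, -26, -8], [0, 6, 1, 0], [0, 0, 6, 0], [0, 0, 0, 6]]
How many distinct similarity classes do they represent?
3 classes: {M1}, {M2, M4, M5}, {M3}

Characteristic polynomials: χ_{M1} = (x + 4)^4, χ_{M2} = (x - 6)^3(x + 2), χ_{M3} = (x - 5)^2(x - 4)^2, χ_{M4} = (x - 6)^3(x + 2), χ_{M5} = (x - 6)^3(x + 2).

{M1}: invariant factors x + 4, (x + 4)^3.

{M2, M4, M5}: invariant factors x - 6, (x - 6)^2(x + 2).

{M3}: invariant factors (x - 5)^2(x - 4)^2.

Matrices are similar if and only if their invariant-factor lists agree; the partition into similarity classes is {M1}, {M2, M4, M5}, {M3}.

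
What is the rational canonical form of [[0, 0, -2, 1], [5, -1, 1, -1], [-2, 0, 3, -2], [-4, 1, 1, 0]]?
R = [[0, 0, 0, 1], [1, 0, 0, -2], [0, 1, 0, 0], [0, 0, 1, 2]]

The invariant factors of A (the non-unit diagonal entries of the Smith normal form of xI - A over ℚ[x]) are (x - 1)^3(x + 1), each dividing the next. The characteristic polynomial is their product, (x - 1)^3(x + 1).

The rational canonical form is the block-diagonal matrix of companion matrices C(f_i):
R = [[0, 0, 0, 1], [1, 0, 0, -2], [0, 1, 0, 0], [0, 0, 1, 2]].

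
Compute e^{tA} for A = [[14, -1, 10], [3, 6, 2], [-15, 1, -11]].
A has Jordan form J = [[-1, 0, 0], [0, 5, 1], [0, 0, 5]] with A = PJP^{-1}, so e^{tA} = P e^{tJ} P^{-1}.

For a Jordan block J_k(λ), e^{tJ_k(λ)} = e^{λt} · (I + tN + t^2 N^2/2! + ... + t^{k-1} N^{k-1}/(k-1)!) where N is the nilpotent superdiagonal part.

Assembling the blocks and conjugating back gives the entries of e^{tA} as shown above.

e^{tA} = [[(3*(1 - t)*e^{6*t} - 2)*e^{-t}, -t*e^{5*t}, 2*((1 - t)*e^{6*t} - 1)*e^{-t}], [3*t*e^{5*t}, (t + 1)*e^{5*t}, 2*t*e^{5*t}], [3*((t - 1)*e^{6*t} + 1)*e^{-t}, t*e^{5*t}, (2*(t - 1)*e^{6*t} + 3)*e^{-t}]]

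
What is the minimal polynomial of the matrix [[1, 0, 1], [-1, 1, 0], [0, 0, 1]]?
The characteristic polynomial factors as (x - 1)^3. The minimal polynomial is ∏(x - λ)^{k_λ} where k_λ is the size of the largest Jordan block at λ.

For λ = 1: rank(A - I) = 2, and the largest Jordan block has size 3 (the smallest k with rank((A - I)^k) = rank((A - I)^(k+1))).

So m_A(x) = (x - 1)^3.

m_A(x) = (x - 1)^3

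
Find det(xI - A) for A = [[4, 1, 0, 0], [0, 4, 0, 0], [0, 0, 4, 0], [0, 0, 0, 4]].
xI - A = [[x - 4, -1, 0, 0], [0, x - 4, 0, 0], [0, 0, x - 4, 0], [0, 0, 0, x - 4]].

Expanding det(xI - A) along the first row:
det(xI - A) = + (x - 4)·det([[x - 4, 0, 0], [0, x - 4, 0], [0, 0, x - 4]]) - (-1)·det([[0, 0, 0], [0, x - 4, 0], [0, 0, x - 4]]) + (0)·det([[0, x - 4, 0], [0, 0, 0], [0, 0, x - 4]]) - (0)·det([[0, x - 4, 0], [0, 0, x - 4], [0, 0, 0]]).

Evaluating gives χ_A(x) = x^4 - 16x^3 + 96x^2 - 256x + 256 = (x - 4)^4.

χ_A(x) = (x - 4)^4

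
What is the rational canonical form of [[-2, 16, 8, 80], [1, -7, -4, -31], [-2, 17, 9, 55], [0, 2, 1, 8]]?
R = [[0, 0, 0, 48], [1, 0, 0, -32], [0, 1, 0, -8], [0, 0, 1, 8]]

The invariant factors of A (the non-unit diagonal entries of the Smith normal form of xI - A over ℚ[x]) are (x - 6)(x - 2)^2(x + 2), each dividing the next. The characteristic polynomial is their product, (x - 6)(x - 2)^2(x + 2).

The rational canonical form is the block-diagonal matrix of companion matrices C(f_i):
R = [[0, 0, 0, 48], [1, 0, 0, -32], [0, 1, 0, -8], [0, 0, 1, 8]].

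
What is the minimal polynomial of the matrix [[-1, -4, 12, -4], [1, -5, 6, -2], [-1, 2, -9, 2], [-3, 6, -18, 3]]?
m_A(x) = (x + 3)^2

The characteristic polynomial factors as (x + 3)^4. The minimal polynomial is ∏(x - λ)^{k_λ} where k_λ is the size of the largest Jordan block at λ.

For λ = -3: rank(A + 3I) = 1, and the largest Jordan block has size 2 (the smallest k with rank((A + 3I)^k) = rank((A + 3I)^(k+1))).

So m_A(x) = (x + 3)^2.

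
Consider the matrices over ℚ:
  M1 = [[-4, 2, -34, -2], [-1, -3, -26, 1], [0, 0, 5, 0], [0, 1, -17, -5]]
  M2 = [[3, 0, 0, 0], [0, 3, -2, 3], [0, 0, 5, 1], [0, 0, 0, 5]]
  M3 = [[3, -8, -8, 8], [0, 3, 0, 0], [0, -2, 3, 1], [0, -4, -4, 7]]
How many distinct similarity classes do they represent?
Characteristic polynomials: χ_{M1} = (x - 5)(x + 4)^3, χ_{M2} = (x - 5)^2(x - 3)^2, χ_{M3} = (x - 5)^2(x - 3)^2.

{M1}: invariant factors (x - 5)(x + 4)^3.

{M2, M3}: invariant factors x - 3, (x - 5)^2(x - 3).

Matrices are similar if and only if their invariant-factor lists agree; the partition into similarity classes is {M1}, {M2, M3}.

2 classes: {M1}, {M2, M3}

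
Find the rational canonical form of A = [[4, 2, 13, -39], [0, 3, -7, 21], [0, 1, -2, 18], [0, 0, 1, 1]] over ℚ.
The invariant factors of A (the non-unit diagonal entries of the Smith normal form of xI - A over ℚ[x]) are x - 4, (x - 4)(x - 2)(x + 4), each dividing the next. The characteristic polynomial is their product, (x - 4)^2(x - 2)(x + 4).

The rational canonical form is the block-diagonal matrix of companion matrices C(f_i):
R = [[4, 0, 0, 0], [0, 0, 0, -32], [0, 1, 0, 16], [0, 0, 1, 2]].

R = [[4, 0, 0, 0], [0, 0, 0, -32], [0, 1, 0, 16], [0, 0, 1, 2]]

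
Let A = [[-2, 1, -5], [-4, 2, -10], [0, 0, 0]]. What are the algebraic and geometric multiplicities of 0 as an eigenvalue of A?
algebraic multiplicity 3, geometric multiplicity 2

The characteristic polynomial is x^3, so the factor x appears with exponent 3: the algebraic multiplicity is 3.

rank(A) = 1, so the eigenspace has dimension 3 - 1 = 2: the geometric multiplicity is 2.

Since 2 < 3, A is not diagonalizable.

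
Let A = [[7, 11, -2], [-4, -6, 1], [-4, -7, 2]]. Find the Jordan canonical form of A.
The characteristic polynomial is det(xI - A) = (x - 1)^3, so the eigenvalues are 1 (algebraic multiplicity 3).

For λ = 1: rank(A - I) = 2, rank((A - I)^2) = 1, rank((A - I)^3) = 0. The eigenspace has dimension 3 - 2 = 1, so there is 1 Jordan block; the rank sequence gives block sizes [3].

Assembling the blocks gives the Jordan form J above.

J = [[1, 1, 0], [0, 1, 1], [0, 0, 1]]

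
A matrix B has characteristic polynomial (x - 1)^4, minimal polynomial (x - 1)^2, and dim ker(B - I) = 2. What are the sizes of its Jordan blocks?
λ = 1: algebraic multiplicity 4 (exponent in χ_B), largest block size 2 (exponent in m_B), 2 blocks (geometric multiplicity). These force block sizes [2, 2].

Jordan blocks: (1, 2), (1, 2)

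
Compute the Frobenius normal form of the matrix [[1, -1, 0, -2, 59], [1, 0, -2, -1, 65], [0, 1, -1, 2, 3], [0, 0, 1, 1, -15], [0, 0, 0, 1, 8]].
R = [[0, 0, 0, 0, 12], [1, 0, 0, 0, 32], [0, 1, 0, 0, 3], [0, 0, 1, 0, -23], [0, 0, 0, 1, 9]]

The invariant factors of A (the non-unit diagonal entries of the Smith normal form of xI - A over ℚ[x]) are (x - 3)(x^2 - 3x - 2)^2, each dividing the next. The characteristic polynomial is their product, (x - 3)(x^2 - 3x - 2)^2.

The rational canonical form is the block-diagonal matrix of companion matrices C(f_i):
R = [[0, 0, 0, 0, 12], [1, 0, 0, 0, 32], [0, 1, 0, 0, 3], [0, 0, 1, 0, -23], [0, 0, 0, 1, 9]].

Note the characteristic polynomial does not split into linear factors over ℚ, so A has no Jordan form over ℚ; the rational canonical form exists over any field.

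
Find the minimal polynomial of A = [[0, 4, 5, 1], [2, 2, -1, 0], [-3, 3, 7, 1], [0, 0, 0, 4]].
m_A(x) = (x - 4)^3(x - 1)

The characteristic polynomial factors as (x - 4)^3(x - 1). The minimal polynomial is ∏(x - λ)^{k_λ} where k_λ is the size of the largest Jordan block at λ.

For λ = 1: rank(A - I) = 3, and the largest Jordan block has size 1 (the smallest k with rank((A - I)^k) = rank((A - I)^(k+1))).
For λ = 4: rank(A - 4I) = 3, and the largest Jordan block has size 3 (the smallest k with rank((A - 4I)^k) = rank((A - 4I)^(k+1))).

So m_A(x) = (x - 4)^3(x - 1).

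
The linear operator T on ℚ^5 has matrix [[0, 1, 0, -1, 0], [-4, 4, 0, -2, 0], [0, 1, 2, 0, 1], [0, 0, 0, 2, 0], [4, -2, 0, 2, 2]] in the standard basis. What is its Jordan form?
The characteristic polynomial is det(xI - A) = (x - 2)^5, so the eigenvalues are 2 (algebraic multiplicity 5).

For λ = 2: rank(A - 2I) = 2, rank((A - 2I)^2) = 0. The eigenspace has dimension 5 - 2 = 3, so there are 3 Jordan blocks; the rank sequence gives block sizes [2, 2, 1].

Assembling the blocks gives the Jordan form J above.

J = [[2, 1, 0, 0, 0], [0, 2, 0, 0, 0], [0, 0, 2, 1, 0], [0, 0, 0, 2, 0], [0, 0, 0, 0, 2]]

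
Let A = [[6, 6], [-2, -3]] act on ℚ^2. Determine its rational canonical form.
The invariant factors of A (the non-unit diagonal entries of the Smith normal form of xI - A over ℚ[x]) are x^2 - 3x - 6, each dividing the next. The characteristic polynomial is their product, x^2 - 3x - 6.

The rational canonical form is the block-diagonal matrix of companion matrices C(f_i):
R = [[0, 6], [1, 3]].

Note the characteristic polynomial does not split into linear factors over ℚ, so A has no Jordan form over ℚ; the rational canonical form exists over any field.

R = [[0, 6], [1, 3]]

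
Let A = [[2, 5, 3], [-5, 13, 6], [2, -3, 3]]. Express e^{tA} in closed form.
A has Jordan form J = [[6, 1, 0], [0, 6, 1], [0, 0, 6]] with A = PJP^{-1}, so e^{tA} = P e^{tJ} P^{-1}.

For a Jordan block J_k(λ), e^{tJ_k(λ)} = e^{λt} · (I + tN + t^2 N^2/2! + ... + t^{k-1} N^{k-1}/(k-1)!) where N is the nilpotent superdiagonal part.

Assembling the blocks and conjugating back gives the entries of e^{tA} as shown above.

e^{tA} = [[(-3*t^2 - 8*t + 2)*e^{6*t}/2, t*(3*t + 5)*e^{6*t}, 3*t*(3*t + 2)*e^{6*t}/2], [t*(-3*t - 10)*e^{6*t}/2, (3*t^2 + 7*t + 1)*e^{6*t}, 3*t*(3*t + 4)*e^{6*t}/2], [t*(t + 4)*e^{6*t}/2, t*(-t - 3)*e^{6*t}, (-3*t^2 - 6*t + 2)*e^{6*t}/2]]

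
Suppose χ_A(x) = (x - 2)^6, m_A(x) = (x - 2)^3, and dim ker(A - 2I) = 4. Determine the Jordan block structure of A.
λ = 2: algebraic multiplicity 6 (exponent in χ_A), largest block size 3 (exponent in m_A), 4 blocks (geometric multiplicity). These force block sizes [3, 1, 1, 1].

Jordan blocks: (2, 3), (2, 1), (2, 1), (2, 1)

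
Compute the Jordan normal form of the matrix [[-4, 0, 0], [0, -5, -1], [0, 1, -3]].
J = [[-4, 1, 0], [0, -4, 0], [0, 0, -4]]

The characteristic polynomial is det(xI - A) = (x + 4)^3, so the eigenvalues are -4 (algebraic multiplicity 3).

For λ = -4: rank(A + 4I) = 1, rank((A + 4I)^2) = 0. The eigenspace has dimension 3 - 1 = 2, so there are 2 Jordan blocks; the rank sequence gives block sizes [2, 1].

Assembling the blocks gives the Jordan form J above.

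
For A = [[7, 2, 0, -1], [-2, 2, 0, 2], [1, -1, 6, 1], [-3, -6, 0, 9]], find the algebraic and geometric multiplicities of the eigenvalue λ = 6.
The characteristic polynomial is (x - 6)^4, so the factor x - 6 appears with exponent 4: the algebraic multiplicity is 4.

rank(A - 6I) = 2, so the eigenspace has dimension 4 - 2 = 2: the geometric multiplicity is 2.

Since 2 < 4, A is not diagonalizable.

algebraic multiplicity 4, geometric multiplicity 2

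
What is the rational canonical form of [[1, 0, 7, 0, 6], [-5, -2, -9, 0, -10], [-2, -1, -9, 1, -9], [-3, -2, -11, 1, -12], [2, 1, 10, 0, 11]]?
The invariant factors of A (the non-unit diagonal entries of the Smith normal form of xI - A over ℚ[x]) are (x + 2)(x^2 - 2x + 3)^2, each dividing the next. The characteristic polynomial is their product, (x + 2)(x^2 - 2x + 3)^2.

The rational canonical form is the block-diagonal matrix of companion matrices C(f_i):
R = [[0, 0, 0, 0, -18], [1, 0, 0, 0, 15], [0, 1, 0, 0, -8], [0, 0, 1, 0, -2], [0, 0, 0, 1, 2]].

Note the characteristic polynomial does not split into linear factors over ℚ, so A has no Jordan form over ℚ; the rational canonical form exists over any field.

R = [[0, 0, 0, 0, -18], [1, 0, 0, 0, 15], [0, 1, 0, 0, -8], [0, 0, 1, 0, -2], [0, 0, 0, 1, 2]]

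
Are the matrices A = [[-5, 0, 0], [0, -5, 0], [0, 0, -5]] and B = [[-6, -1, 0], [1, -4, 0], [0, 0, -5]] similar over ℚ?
No.

Both have characteristic polynomial (x + 5)^3, but the minimal polynomial of A is x + 5 while the minimal polynomial of B is (x + 5)^2. The minimal polynomial is a similarity invariant, so A and B are not similar.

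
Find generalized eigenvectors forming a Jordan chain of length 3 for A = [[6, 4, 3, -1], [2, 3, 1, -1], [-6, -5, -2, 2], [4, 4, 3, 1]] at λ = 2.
We seek v_1 ∈ ker((A - 2I)^3) \ ker((A - 2I)^2), then set v_{i+1} = (A - 2I) v_i.

One such chain is v_1 = [[0, -2, 3, 0]]^T, v_2 = [[1, 1, -2, 1]]^T, v_3 = [[1, 0, -1, 1]]^T. Check: (A - 2I) v_3 = [[0, 0, 0, 0]]^T = 0.

v_1 = [[0, -2, 3, 0]]^T, v_2 = [[1, 1, -2, 1]]^T, v_3 = [[1, 0, -1, 1]]^T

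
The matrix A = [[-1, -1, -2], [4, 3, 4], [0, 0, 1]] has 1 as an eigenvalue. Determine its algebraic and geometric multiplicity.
The characteristic polynomial is (x - 1)^3, so the factor x - 1 appears with exponent 3: the algebraic multiplicity is 3.

rank(A - I) = 1, so the eigenspace has dimension 3 - 1 = 2: the geometric multiplicity is 2.

Since 2 < 3, A is not diagonalizable.

algebraic multiplicity 3, geometric multiplicity 2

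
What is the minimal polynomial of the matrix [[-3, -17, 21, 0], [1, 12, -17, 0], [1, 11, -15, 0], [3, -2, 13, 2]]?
The characteristic polynomial factors as (x - 2)(x + 2)^3. The minimal polynomial is ∏(x - λ)^{k_λ} where k_λ is the size of the largest Jordan block at λ.

For λ = -2: rank(A + 2I) = 3, and the largest Jordan block has size 3 (the smallest k with rank((A + 2I)^k) = rank((A + 2I)^(k+1))).
For λ = 2: rank(A - 2I) = 3, and the largest Jordan block has size 1 (the smallest k with rank((A - 2I)^k) = rank((A - 2I)^(k+1))).

So m_A(x) = (x - 2)(x + 2)^3.

m_A(x) = (x - 2)(x + 2)^3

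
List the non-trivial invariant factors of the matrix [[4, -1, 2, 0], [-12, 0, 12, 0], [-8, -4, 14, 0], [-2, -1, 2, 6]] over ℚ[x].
x - 6, x - 6, (x - 6)^2

The Jordan structure of A has elementary divisors (x - 6)^2, (x - 6), (x - 6). Arranging the block sizes at each eigenvalue in decreasing order and taking row products gives the invariant factors.

Invariant factors (smallest first, each dividing the next): x - 6, x - 6, (x - 6)^2.

Check: the last factor (x - 6)^2 is the minimal polynomial, and the product (x - 6)^4 is the characteristic polynomial.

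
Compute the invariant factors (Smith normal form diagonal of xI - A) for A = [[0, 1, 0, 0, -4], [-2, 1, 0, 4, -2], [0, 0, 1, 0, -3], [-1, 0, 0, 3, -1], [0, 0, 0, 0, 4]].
The Jordan structure of A has elementary divisors (x - 1)^2, (x - 1), (x - 2), (x - 4). Arranging the block sizes at each eigenvalue in decreasing order and taking row products gives the invariant factors.

Invariant factors (smallest first, each dividing the next): x - 1, (x - 4)(x - 2)(x - 1)^2.

Check: the last factor (x - 4)(x - 2)(x - 1)^2 is the minimal polynomial, and the product (x - 4)(x - 2)(x - 1)^3 is the characteristic polynomial.

x - 1, (x - 4)(x - 2)(x - 1)^2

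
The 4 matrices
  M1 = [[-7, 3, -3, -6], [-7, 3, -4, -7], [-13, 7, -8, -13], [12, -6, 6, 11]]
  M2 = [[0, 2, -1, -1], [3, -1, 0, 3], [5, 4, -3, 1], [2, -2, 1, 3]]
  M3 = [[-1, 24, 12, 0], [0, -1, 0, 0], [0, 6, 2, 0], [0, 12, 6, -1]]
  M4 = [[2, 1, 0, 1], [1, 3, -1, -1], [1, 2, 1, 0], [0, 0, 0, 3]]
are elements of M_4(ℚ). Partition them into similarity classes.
Characteristic polynomials: χ_{M1} = (x - 2)(x + 1)^3, χ_{M2} = (x - 2)(x + 1)^3, χ_{M3} = (x - 2)(x + 1)^3, χ_{M4} = (x - 3)(x - 2)^3.

{M1, M2}: invariant factors x + 1, (x - 2)(x + 1)^2.

{M3}: invariant factors x + 1, x + 1, (x - 2)(x + 1).

{M4}: invariant factors (x - 3)(x - 2)^3.

Matrices are similar if and only if their invariant-factor lists agree; the partition into similarity classes is {M1, M2}, {M3}, {M4}.

3 classes: {M1, M2}, {M3}, {M4}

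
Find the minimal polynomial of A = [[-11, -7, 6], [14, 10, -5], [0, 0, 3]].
m_A(x) = (x - 3)^2(x + 4)

The characteristic polynomial factors as (x - 3)^2(x + 4). The minimal polynomial is ∏(x - λ)^{k_λ} where k_λ is the size of the largest Jordan block at λ.

For λ = -4: rank(A + 4I) = 2, and the largest Jordan block has size 1 (the smallest k with rank((A + 4I)^k) = rank((A + 4I)^(k+1))).
For λ = 3: rank(A - 3I) = 2, and the largest Jordan block has size 2 (the smallest k with rank((A - 3I)^k) = rank((A - 3I)^(k+1))).

So m_A(x) = (x - 3)^2(x + 4).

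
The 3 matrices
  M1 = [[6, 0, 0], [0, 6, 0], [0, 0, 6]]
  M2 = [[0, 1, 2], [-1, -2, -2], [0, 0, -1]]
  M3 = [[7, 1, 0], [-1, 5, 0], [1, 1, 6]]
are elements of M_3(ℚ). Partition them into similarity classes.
Characteristic polynomials: χ_{M1} = (x - 6)^3, χ_{M2} = (x + 1)^3, χ_{M3} = (x - 6)^3.

{M1}: invariant factors x - 6, x - 6, x - 6.

{M2}: invariant factors x + 1, (x + 1)^2.

{M3}: invariant factors x - 6, (x - 6)^2.

Matrices are similar if and only if their invariant-factor lists agree; the partition into similarity classes is {M1}, {M2}, {M3}.

3 classes: {M1}, {M2}, {M3}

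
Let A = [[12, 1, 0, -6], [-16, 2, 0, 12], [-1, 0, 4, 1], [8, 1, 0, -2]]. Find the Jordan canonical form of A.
The characteristic polynomial is det(xI - A) = (x - 4)^4, so the eigenvalues are 4 (algebraic multiplicity 4).

For λ = 4: rank(A - 4I) = 2, rank((A - 4I)^2) = 0. The eigenspace has dimension 4 - 2 = 2, so there are 2 Jordan blocks; the rank sequence gives block sizes [2, 2].

Assembling the blocks gives the Jordan form J above.

J = [[4, 1, 0, 0], [0, 4, 0, 0], [0, 0, 4, 1], [0, 0, 0, 4]]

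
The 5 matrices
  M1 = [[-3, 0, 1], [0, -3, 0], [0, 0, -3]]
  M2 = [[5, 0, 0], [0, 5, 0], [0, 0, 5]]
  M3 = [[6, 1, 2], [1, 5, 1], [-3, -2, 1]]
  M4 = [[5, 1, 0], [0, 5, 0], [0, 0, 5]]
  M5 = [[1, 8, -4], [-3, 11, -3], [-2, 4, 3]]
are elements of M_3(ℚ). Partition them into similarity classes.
Characteristic polynomials: χ_{M1} = (x + 3)^3, χ_{M2} = (x - 5)^3, χ_{M3} = (x - 4)^3, χ_{M4} = (x - 5)^3, χ_{M5} = (x - 5)^3.

{M1}: invariant factors x + 3, (x + 3)^2.

{M2}: invariant factors x - 5, x - 5, x - 5.

{M3}: invariant factors (x - 4)^3.

{M4, M5}: invariant factors x - 5, (x - 5)^2.

Matrices are similar if and only if their invariant-factor lists agree; the partition into similarity classes is {M1}, {M2}, {M3}, {M4, M5}.

4 classes: {M1}, {M2}, {M3}, {M4, M5}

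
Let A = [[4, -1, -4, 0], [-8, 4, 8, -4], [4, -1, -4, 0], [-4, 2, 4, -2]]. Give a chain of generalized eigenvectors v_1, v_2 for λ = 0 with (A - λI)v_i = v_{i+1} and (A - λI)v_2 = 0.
We seek v_1 ∈ ker(A^2) \ ker(A), then set v_{i+1} = A v_i.

One such chain is v_1 = [[2, -1, 2, -1]]^T, v_2 = [[1, 0, 1, 0]]^T. Check: A v_2 = [[0, 0, 0, 0]]^T = 0.

v_1 = [[2, -1, 2, -1]]^T, v_2 = [[1, 0, 1, 0]]^T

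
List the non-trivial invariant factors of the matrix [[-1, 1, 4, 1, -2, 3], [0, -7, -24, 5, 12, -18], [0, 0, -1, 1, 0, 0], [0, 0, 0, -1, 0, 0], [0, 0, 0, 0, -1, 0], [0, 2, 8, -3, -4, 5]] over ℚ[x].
The Jordan structure of A has elementary divisors (x + 1)^2, (x + 1)^2, (x + 1), (x + 1). Arranging the block sizes at each eigenvalue in decreasing order and taking row products gives the invariant factors.

Invariant factors (smallest first, each dividing the next): x + 1, x + 1, (x + 1)^2, (x + 1)^2.

Check: the last factor (x + 1)^2 is the minimal polynomial, and the product (x + 1)^6 is the characteristic polynomial.

x + 1, x + 1, (x + 1)^2, (x + 1)^2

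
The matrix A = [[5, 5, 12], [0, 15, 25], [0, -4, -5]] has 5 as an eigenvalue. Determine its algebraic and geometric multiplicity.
The characteristic polynomial is (x - 5)^3, so the factor x - 5 appears with exponent 3: the algebraic multiplicity is 3.

rank(A - 5I) = 2, so the eigenspace has dimension 3 - 2 = 1: the geometric multiplicity is 1.

Since 1 < 3, A is not diagonalizable.

algebraic multiplicity 3, geometric multiplicity 1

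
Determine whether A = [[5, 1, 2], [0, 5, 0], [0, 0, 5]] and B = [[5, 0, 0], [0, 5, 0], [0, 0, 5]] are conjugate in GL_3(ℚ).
No.

Both have characteristic polynomial (x - 5)^3, but the minimal polynomial of A is (x - 5)^2 while the minimal polynomial of B is x - 5. The minimal polynomial is a similarity invariant, so A and B are not similar.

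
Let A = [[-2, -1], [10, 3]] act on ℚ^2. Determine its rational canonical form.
The invariant factors of A (the non-unit diagonal entries of the Smith normal form of xI - A over ℚ[x]) are x^2 - x + 4, each dividing the next. The characteristic polynomial is their product, x^2 - x + 4.

The rational canonical form is the block-diagonal matrix of companion matrices C(f_i):
R = [[0, -4], [1, 1]].

Note the characteristic polynomial does not split into linear factors over ℚ, so A has no Jordan form over ℚ; the rational canonical form exists over any field.

R = [[0, -4], [1, 1]]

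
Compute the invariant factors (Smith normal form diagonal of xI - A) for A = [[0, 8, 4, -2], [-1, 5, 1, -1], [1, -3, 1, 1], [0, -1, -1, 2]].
x - 2, (x - 2)^3

The Jordan structure of A has elementary divisors (x - 2)^3, (x - 2). Arranging the block sizes at each eigenvalue in decreasing order and taking row products gives the invariant factors.

Invariant factors (smallest first, each dividing the next): x - 2, (x - 2)^3.

Check: the last factor (x - 2)^3 is the minimal polynomial, and the product (x - 2)^4 is the characteristic polynomial.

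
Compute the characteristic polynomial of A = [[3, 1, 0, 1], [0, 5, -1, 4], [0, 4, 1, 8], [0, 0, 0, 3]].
xI - A = [[x - 3, -1, 0, -1], [0, x - 5, 1, -4], [0, -4, x - 1, -8], [0, 0, 0, x - 3]].

Expanding det(xI - A) along the first row:
det(xI - A) = + (x - 3)·det([[x - 5, 1, -4], [-4, x - 1, -8], [0, 0, x - 3]]) - (-1)·det([[0, 1, -4], [0, x - 1, -8], [0, 0, x - 3]]) + (0)·det([[0, x - 5, -4], [0, -4, -8], [0, 0, x - 3]]) - (-1)·det([[0, x - 5, 1], [0, -4, x - 1], [0, 0, 0]]).

Evaluating gives χ_A(x) = x^4 - 12x^3 + 54x^2 - 108x + 81 = (x - 3)^4.

χ_A(x) = (x - 3)^4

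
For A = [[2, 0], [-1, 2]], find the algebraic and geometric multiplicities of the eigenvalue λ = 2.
algebraic multiplicity 2, geometric multiplicity 1

The characteristic polynomial is (x - 2)^2, so the factor x - 2 appears with exponent 2: the algebraic multiplicity is 2.

rank(A - 2I) = 1, so the eigenspace has dimension 2 - 1 = 1: the geometric multiplicity is 1.

Since 1 < 2, A is not diagonalizable.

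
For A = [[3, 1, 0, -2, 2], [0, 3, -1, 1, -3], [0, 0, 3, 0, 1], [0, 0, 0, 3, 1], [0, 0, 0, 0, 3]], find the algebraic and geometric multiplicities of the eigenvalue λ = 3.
The characteristic polynomial is (x - 3)^5, so the factor x - 3 appears with exponent 5: the algebraic multiplicity is 5.

rank(A - 3I) = 3, so the eigenspace has dimension 5 - 3 = 2: the geometric multiplicity is 2.

Since 2 < 5, A is not diagonalizable.

algebraic multiplicity 5, geometric multiplicity 2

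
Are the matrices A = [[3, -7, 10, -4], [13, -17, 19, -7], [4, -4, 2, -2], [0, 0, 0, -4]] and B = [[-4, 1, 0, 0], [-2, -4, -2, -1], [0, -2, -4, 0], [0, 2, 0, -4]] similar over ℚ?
Two matrices over a field are similar if and only if they have the same invariant factors.

Both A and B have characteristic polynomial (x + 4)^4 and minimal polynomial (x + 4)^3. Computing further, both have invariant factors x + 4, (x + 4)^3. Hence A and B are similar.

Yes.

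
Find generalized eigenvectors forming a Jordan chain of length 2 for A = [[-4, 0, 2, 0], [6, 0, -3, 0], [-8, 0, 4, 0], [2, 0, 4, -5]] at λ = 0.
v_1 = [[0, 0, 1, 0]]^T, v_2 = [[2, -3, 4, 4]]^T

We seek v_1 ∈ ker(A^2) \ ker(A), then set v_{i+1} = A v_i.

One such chain is v_1 = [[0, 0, 1, 0]]^T, v_2 = [[2, -3, 4, 4]]^T. Check: A v_2 = [[0, 0, 0, 0]]^T = 0.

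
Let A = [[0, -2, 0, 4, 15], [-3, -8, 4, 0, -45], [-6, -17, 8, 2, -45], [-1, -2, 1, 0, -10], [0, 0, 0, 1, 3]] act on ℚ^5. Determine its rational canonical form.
The invariant factors of A (the non-unit diagonal entries of the Smith normal form of xI - A over ℚ[x]) are (x - 3)(x^2 + 5)^2, each dividing the next. The characteristic polynomial is their product, (x - 3)(x^2 + 5)^2.

The rational canonical form is the block-diagonal matrix of companion matrices C(f_i):
R = [[0, 0, 0, 0, 75], [1, 0, 0, 0, -25], [0, 1, 0, 0, 30], [0, 0, 1, 0, -10], [0, 0, 0, 1, 3]].

Note the characteristic polynomial does not split into linear factors over ℚ, so A has no Jordan form over ℚ; the rational canonical form exists over any field.

R = [[0, 0, 0, 0, 75], [1, 0, 0, 0, -25], [0, 1, 0, 0, 30], [0, 0, 1, 0, -10], [0, 0, 0, 1, 3]]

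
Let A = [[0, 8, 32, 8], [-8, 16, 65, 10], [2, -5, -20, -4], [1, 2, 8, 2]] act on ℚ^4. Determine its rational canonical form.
The invariant factors of A (the non-unit diagonal entries of the Smith normal form of xI - A over ℚ[x]) are (x + 2)(x^3 + x - 4), each dividing the next. The characteristic polynomial is their product, (x + 2)(x^3 + x - 4).

The rational canonical form is the block-diagonal matrix of companion matrices C(f_i):
R = [[0, 0, 0, 8], [1, 0, 0, 2], [0, 1, 0, -1], [0, 0, 1, -2]].

Note the characteristic polynomial does not split into linear factors over ℚ, so A has no Jordan form over ℚ; the rational canonical form exists over any field.

R = [[0, 0, 0, 8], [1, 0, 0, 2], [0, 1, 0, -1], [0, 0, 1, -2]]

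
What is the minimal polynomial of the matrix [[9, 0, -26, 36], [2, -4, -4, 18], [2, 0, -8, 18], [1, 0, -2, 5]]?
m_A(x) = (x - 5)^2(x + 4)

The characteristic polynomial factors as (x - 5)^2(x + 4)^2. The minimal polynomial is ∏(x - λ)^{k_λ} where k_λ is the size of the largest Jordan block at λ.

For λ = -4: rank(A + 4I) = 2, and the largest Jordan block has size 1 (the smallest k with rank((A + 4I)^k) = rank((A + 4I)^(k+1))).
For λ = 5: rank(A - 5I) = 3, and the largest Jordan block has size 2 (the smallest k with rank((A - 5I)^k) = rank((A - 5I)^(k+1))).

So m_A(x) = (x - 5)^2(x + 4).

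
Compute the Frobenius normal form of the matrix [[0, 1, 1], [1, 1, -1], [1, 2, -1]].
R = [[0, 0, 1], [1, 0, 1], [0, 1, 0]]

The invariant factors of A (the non-unit diagonal entries of the Smith normal form of xI - A over ℚ[x]) are x^3 - x - 1, each dividing the next. The characteristic polynomial is their product, x^3 - x - 1.

The rational canonical form is the block-diagonal matrix of companion matrices C(f_i):
R = [[0, 0, 1], [1, 0, 1], [0, 1, 0]].

Note the characteristic polynomial does not split into linear factors over ℚ, so A has no Jordan form over ℚ; the rational canonical form exists over any field.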